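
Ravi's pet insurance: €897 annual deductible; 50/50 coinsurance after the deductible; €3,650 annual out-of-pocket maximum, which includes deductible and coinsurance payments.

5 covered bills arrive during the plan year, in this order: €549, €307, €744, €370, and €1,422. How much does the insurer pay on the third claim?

€351.50

Bill 1, €549: all of it applies to the deductible. Owner owes €549 (running OOP €549). Insurer: €549 − €549 = €0.
Bill 2, €307: all of it applies to the deductible. Owner owes €307 (running OOP €856). Plan pays €307 − €307 = €0.
Bill 3, €744: €41 finishes the deductible; €703 goes to coinsurance; owner's 50% is €351.50. Owner owes €392.50 (running OOP €1,248.50). Plan pays €744 − €392.50 = €351.50.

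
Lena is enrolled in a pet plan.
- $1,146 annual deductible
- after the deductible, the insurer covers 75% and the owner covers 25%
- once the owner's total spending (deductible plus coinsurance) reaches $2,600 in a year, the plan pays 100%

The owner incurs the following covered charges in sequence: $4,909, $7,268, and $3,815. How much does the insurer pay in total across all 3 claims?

Claim 1 ($4,909): $1,146 finishes the deductible; $3,763 goes to coinsurance; coinsurance $3,763 × 25% = $940.75. Cost to owner: $2,086.75. OOP to date $2,086.75. Plan pays $4,909 − $2,086.75 = $2,822.25.
Claim 2 ($7,268): 25% coinsurance on $7,268 = $1,817. That would push OOP to $3,903.75, over the $2,600 cap, so owner pays $2,600 − $2,086.75 = $513.25. Insurer: $7,268 − $513.25 = $6,754.75.
Claim 3 ($3,815): 25% coinsurance on $3,815 = $953.75. OOP would hit $3,553.75 > $2,600, so the cap limits the owner to $2,600 − $2,600 = $0. Insurer: $3,815 − $0 = $3,815.
Insurer total = bills − owner's total = $15,992 − $2,600 = $13,392.

$13,392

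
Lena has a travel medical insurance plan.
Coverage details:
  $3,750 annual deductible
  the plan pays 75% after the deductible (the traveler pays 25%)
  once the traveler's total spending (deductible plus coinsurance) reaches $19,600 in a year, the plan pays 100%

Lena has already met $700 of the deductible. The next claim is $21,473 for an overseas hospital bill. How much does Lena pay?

$7,655.75

Deductible still to meet: $3,750 − $700 = $3,050.
The remaining $18,423 (= $21,473 − $3,050) moves to coinsurance.
Traveler's 25% share of $18,423 is $4,605.75.
So the traveler owes $3,050 + $4,605.75 = $7,655.75 before any cap.
Cumulative spending $700 + $7,655.75 = $8,355.75 stays under the $19,600 maximum.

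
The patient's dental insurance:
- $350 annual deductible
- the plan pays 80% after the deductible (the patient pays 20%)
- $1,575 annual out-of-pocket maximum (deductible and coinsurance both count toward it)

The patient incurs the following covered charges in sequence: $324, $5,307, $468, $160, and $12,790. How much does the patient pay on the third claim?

$93.60

#1 ($324): entire amount goes to the deductible. Cost to patient: $324. OOP to date $324.
#2 ($5,307): $26 to deductible, leaving $5,281; 20% of $5,281 = $1,056.20. Patient pays $1,082.20; OOP now $1,406.20.
#3 ($468): 20% coinsurance on $468 = $93.60. Patient pays $93.60; OOP now $1,499.80.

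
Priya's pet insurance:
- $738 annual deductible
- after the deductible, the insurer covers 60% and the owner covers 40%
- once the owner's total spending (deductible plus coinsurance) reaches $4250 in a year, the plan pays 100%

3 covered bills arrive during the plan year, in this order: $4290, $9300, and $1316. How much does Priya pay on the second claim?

Bill 1, $4290: $738 finishes the deductible; $3552 goes to coinsurance; owner's 40% is $1420.80. Cost to owner: $2158.80. OOP to date $2158.80.
Bill 2, $9300: deductible met; 40% of $9300 = $3720. Adding that to $2158.80 gives $5878.80, past the $4250 cap; owner pays only $4250 − $2158.80 = $2091.20.

$2091.20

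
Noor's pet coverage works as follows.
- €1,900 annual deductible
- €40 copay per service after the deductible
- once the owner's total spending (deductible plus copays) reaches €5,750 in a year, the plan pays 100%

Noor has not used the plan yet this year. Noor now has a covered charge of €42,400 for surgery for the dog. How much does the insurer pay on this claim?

€40,460

Nothing has been paid toward the €1,900 deductible, so the first €1,900 of this charge is applied there.
The remaining €40,500 (= €42,400 − €1,900) moves to the copay.
Copay on this service: €40.
That puts the owner's cost at €1,900 + €40 = €1,940 before any cap.
Year-to-date out-of-pocket becomes €0 + €1,940 = €1,940, still under the €5,750 maximum, so no cap applies.
The insurer covers the remainder: €42,400 − €1,940 = €40,460.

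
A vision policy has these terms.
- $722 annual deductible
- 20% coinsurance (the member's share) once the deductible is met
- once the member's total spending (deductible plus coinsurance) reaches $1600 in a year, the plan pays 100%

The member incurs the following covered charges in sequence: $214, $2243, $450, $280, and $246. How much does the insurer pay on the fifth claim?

Claim 1 ($214): entire amount goes to the deductible. Member pays $214; OOP now $214. Plan pays $214 − $214 = $0.
Claim 2 ($2243): $508 finishes the deductible; $1735 goes to coinsurance; coinsurance $1735 × 20% = $347. Member owes $855 (running OOP $1069). Insurer: $2243 − $855 = $1388.
Claim 3 ($450): 20% coinsurance on $450 = $90. Member owes $90 (running OOP $1159). Insurer: $450 − $90 = $360.
Claim 4 ($280): deductible already satisfied, so member's share is 20% × $280 = $56. Member pays $56; OOP now $1215. Insurer: $280 − $56 = $224.
Claim 5 ($246): deductible met; 20% of $246 = $49.20. Member pays $49.20; OOP now $1264.20. Plan pays $246 − $49.20 = $196.80.

$196.80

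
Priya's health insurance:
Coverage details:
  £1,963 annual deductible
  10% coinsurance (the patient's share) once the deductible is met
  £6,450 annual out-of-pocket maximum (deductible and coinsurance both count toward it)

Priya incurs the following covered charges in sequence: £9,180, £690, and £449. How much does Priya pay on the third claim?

Claim 1 — £9,180: £1,963 finishes the deductible; £7,217 goes to coinsurance; coinsurance £7,217 × 10% = £721.70. Patient owes £2,684.70 (running OOP £2,684.70).
Claim 2 — £690: deductible met; 10% of £690 = £69. Cost to patient: £69. OOP to date £2,753.70.
Claim 3 — £449: deductible met; 10% of £449 = £44.90. Cost to patient: £44.90. OOP to date £2,798.60.

£44.90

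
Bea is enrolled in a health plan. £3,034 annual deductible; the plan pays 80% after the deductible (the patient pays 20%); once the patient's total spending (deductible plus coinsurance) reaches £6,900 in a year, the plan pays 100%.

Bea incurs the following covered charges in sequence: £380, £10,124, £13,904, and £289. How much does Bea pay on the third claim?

Claim 1 (£380): all of it applies to the deductible. Patient pays £380; OOP now £380.
Claim 2 (£10,124): £2,654 finishes the deductible; £7,470 goes to coinsurance; 20% of £7,470 = £1,494. Patient pays £4,148; OOP now £4,528.
Claim 3 (£13,904): deductible met; 20% of £13,904 = £2,780.80. That would push OOP to £7,308.80, over the £6,900 cap, so patient pays £6,900 − £4,528 = £2,372.

£2,372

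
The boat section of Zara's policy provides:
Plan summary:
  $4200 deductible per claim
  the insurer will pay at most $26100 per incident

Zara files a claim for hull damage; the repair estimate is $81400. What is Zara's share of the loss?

Subtract the deductible: $81400 − $4200 = $77200.
$77200 exceeds the $26100 limit, so the insurer pays the limit: $26100.
The owner bears the rest of the original loss: $81400 − $26100 = $55300.

$55300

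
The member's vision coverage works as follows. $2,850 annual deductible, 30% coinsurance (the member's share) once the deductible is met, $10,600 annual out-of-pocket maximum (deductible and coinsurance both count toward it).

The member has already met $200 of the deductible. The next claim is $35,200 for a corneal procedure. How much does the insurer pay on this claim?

$24,800

Remaining deductible: $2,850 − $200 = $2,650.
The remaining $32,550 (= $35,200 − $2,650) moves to coinsurance.
30% of $32,550 = $9,765 falls to the member.
So the member owes $2,650 + $9,765 = $12,415 before any cap.
That would bring total out-of-pocket to $12,615, past the $10,600 cap. The member is capped at $10,600 − $200 = $10,400 on this claim.
The insurer covers the remainder: $35,200 − $10,400 = $24,800.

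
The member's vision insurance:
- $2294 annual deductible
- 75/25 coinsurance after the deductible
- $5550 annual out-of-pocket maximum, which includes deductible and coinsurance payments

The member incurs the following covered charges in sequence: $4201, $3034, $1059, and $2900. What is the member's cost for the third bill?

$264.75

Claim 1 — $4201: deductible takes $2294, $1907 remains; member's 25% is $476.75. Member pays $2770.75; OOP now $2770.75.
Claim 2 — $3034: deductible met; 25% of $3034 = $758.50. Member pays $758.50; OOP now $3529.25.
Claim 3 — $1059: deductible met; 25% of $1059 = $264.75. Member pays $264.75; OOP now $3794.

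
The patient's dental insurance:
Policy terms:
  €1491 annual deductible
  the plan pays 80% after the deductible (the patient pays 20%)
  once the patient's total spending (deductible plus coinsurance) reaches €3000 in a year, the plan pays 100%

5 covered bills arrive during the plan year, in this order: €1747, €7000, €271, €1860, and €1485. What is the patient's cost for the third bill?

Bill 1, €1747: €1491 finishes the deductible; €256 goes to coinsurance; coinsurance €256 × 20% = €51.20. Patient owes €1542.20 (running OOP €1542.20).
Bill 2, €7000: deductible already satisfied, so patient's share is 20% × €7000 = €1400. Patient owes €1400 (running OOP €2942.20).
Bill 3, €271: deductible met; 20% of €271 = €54.20. Cost to patient: €54.20. OOP to date €2996.40.

€54.20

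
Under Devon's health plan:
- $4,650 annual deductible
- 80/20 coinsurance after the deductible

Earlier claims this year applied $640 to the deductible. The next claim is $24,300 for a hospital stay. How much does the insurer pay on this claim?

Deductible still to meet: $4,650 − $640 = $4,010.
After the $4,010 deductible portion, $24,300 − $4,010 = $20,290 is subject to coinsurance.
Coinsurance: $20,290 × 20% = $4,058.
Patient responsibility: $4,010 + $4,058 = $8,068.
The plan picks up $24,300 − $8,068 = $16,232.

$16,232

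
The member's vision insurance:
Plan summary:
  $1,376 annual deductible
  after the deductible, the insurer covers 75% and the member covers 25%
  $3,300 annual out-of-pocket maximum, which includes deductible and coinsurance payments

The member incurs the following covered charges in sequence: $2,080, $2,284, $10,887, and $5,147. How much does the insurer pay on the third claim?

Bill 1, $2,080: deductible takes $1,376, $704 remains; coinsurance $704 × 25% = $176. Cost to member: $1,552. OOP to date $1,552. Insurer: $2,080 − $1,552 = $528.
Bill 2, $2,284: deductible already satisfied, so member's share is 25% × $2,284 = $571. Member pays $571; OOP now $2,123. Plan pays $2,284 − $571 = $1,713.
Bill 3, $10,887: deductible met; 25% of $10,887 = $2,721.75. Adding that to $2,123 gives $4,844.75, past the $3,300 cap; member pays only $3,300 − $2,123 = $1,177. Plan pays $10,887 − $1,177 = $9,710.

$9,710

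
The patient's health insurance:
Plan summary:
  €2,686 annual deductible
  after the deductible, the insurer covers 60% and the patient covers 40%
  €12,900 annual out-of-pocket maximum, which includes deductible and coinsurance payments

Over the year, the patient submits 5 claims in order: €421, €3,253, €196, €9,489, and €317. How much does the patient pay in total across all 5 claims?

#1 (€421): all of it applies to the deductible. Patient owes €421 (running OOP €421).
#2 (€3,253): €2,265 to deductible, leaving €988; coinsurance €988 × 40% = €395.20. Cost to patient: €2,660.20. OOP to date €3,081.20.
#3 (€196): 40% coinsurance on €196 = €78.40. Cost to patient: €78.40. OOP to date €3,159.60.
#4 (€9,489): deductible met; 40% of €9,489 = €3,795.60. Patient owes €3,795.60 (running OOP €6,955.20).
#5 (€317): 40% coinsurance on €317 = €126.80. Patient owes €126.80 (running OOP €7,082).
Summing the patient's payments: €421 + €2,660.20 + €78.40 + €3,795.60 + €126.80 = €7,082.

€7,082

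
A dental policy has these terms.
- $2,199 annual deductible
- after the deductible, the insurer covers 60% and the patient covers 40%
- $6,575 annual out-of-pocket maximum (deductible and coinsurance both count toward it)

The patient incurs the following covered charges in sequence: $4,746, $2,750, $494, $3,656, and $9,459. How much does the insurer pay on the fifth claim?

$8,861.80

#1 ($4,746): $2,199 finishes the deductible; $2,547 goes to coinsurance; patient's 40% is $1,018.80. Cost to patient: $3,217.80. OOP to date $3,217.80. Plan pays $4,746 − $3,217.80 = $1,528.20.
#2 ($2,750): deductible already satisfied, so patient's share is 40% × $2,750 = $1,100. Cost to patient: $1,100. OOP to date $4,317.80. Plan pays $2,750 − $1,100 = $1,650.
#3 ($494): deductible met; 40% of $494 = $197.60. Patient owes $197.60 (running OOP $4,515.40). Plan pays $494 − $197.60 = $296.40.
#4 ($3,656): deductible met; 40% of $3,656 = $1,462.40. Patient owes $1,462.40 (running OOP $5,977.80). Insurer: $3,656 − $1,462.40 = $2,193.60.
#5 ($9,459): deductible already satisfied, so patient's share is 40% × $9,459 = $3,783.60. OOP would hit $9,761.40 > $6,575, so the cap limits the patient to $6,575 − $5,977.80 = $597.20. Insurer: $9,459 − $597.20 = $8,861.80.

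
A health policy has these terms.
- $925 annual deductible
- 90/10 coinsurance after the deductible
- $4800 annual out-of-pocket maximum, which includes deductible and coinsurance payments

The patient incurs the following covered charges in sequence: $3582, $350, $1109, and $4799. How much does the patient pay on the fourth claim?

Claim 1 — $3582: $925 finishes the deductible; $2657 goes to coinsurance; patient's 10% is $265.70. Patient pays $1190.70; OOP now $1190.70.
Claim 2 — $350: deductible already satisfied, so patient's share is 10% × $350 = $35. Cost to patient: $35. OOP to date $1225.70.
Claim 3 — $1109: 10% coinsurance on $1109 = $110.90. Cost to patient: $110.90. OOP to date $1336.60.
Claim 4 — $4799: 10% coinsurance on $4799 = $479.90. Patient pays $479.90; OOP now $1816.50.

$479.90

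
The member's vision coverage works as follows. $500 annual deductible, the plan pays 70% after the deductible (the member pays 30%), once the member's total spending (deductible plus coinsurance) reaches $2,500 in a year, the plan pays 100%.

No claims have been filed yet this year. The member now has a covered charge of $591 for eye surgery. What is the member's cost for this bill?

$527.30

The full $500 deductible is still open; $500 of this bill applies to it.
That leaves $591 − $500 = $91 for coinsurance.
Coinsurance: $91 × 30% = $27.30.
So the member owes $500 + $27.30 = $527.30 before any cap.
Year-to-date out-of-pocket becomes $0 + $527.30 = $527.30, still under the $2,500 maximum, so no cap applies.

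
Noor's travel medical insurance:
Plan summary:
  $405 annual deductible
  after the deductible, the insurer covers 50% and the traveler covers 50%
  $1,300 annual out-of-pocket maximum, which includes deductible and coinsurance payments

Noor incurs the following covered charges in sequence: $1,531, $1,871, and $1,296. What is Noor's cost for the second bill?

$332

Bill 1, $1,531: $405 finishes the deductible; $1,126 goes to coinsurance; 50% of $1,126 = $563. Traveler pays $968; OOP now $968.
Bill 2, $1,871: 50% coinsurance on $1,871 = $935.50. OOP would hit $1,903.50 > $1,300, so the cap limits the traveler to $1,300 − $968 = $332.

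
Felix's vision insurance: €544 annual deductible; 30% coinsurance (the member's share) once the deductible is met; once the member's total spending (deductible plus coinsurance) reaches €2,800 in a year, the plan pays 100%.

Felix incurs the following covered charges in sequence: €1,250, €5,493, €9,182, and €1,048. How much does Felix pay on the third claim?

#1 (€1,250): deductible takes €544, €706 remains; coinsurance €706 × 30% = €211.80. Member pays €755.80; OOP now €755.80.
#2 (€5,493): deductible already satisfied, so member's share is 30% × €5,493 = €1,647.90. Member pays €1,647.90; OOP now €2,403.70.
#3 (€9,182): deductible already satisfied, so member's share is 30% × €9,182 = €2,754.60. OOP would hit €5,158.30 > €2,800, so the cap limits the member to €2,800 − €2,403.70 = €396.30.

€396.30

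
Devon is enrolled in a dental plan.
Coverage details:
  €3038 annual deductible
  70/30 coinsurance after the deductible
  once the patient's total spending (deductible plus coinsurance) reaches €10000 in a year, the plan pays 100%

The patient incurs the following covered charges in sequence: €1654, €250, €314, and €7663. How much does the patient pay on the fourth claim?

Claim 1 (€1654): entire amount goes to the deductible. Patient pays €1654; OOP now €1654.
Claim 2 (€250): fully absorbed by the deductible. Patient owes €250 (running OOP €1904).
Claim 3 (€314): fully absorbed by the deductible. Patient owes €314 (running OOP €2218).
Claim 4 (€7663): €820 finishes the deductible; €6843 goes to coinsurance; coinsurance €6843 × 30% = €2052.90. Patient pays €2872.90; OOP now €5090.90.

€2872.90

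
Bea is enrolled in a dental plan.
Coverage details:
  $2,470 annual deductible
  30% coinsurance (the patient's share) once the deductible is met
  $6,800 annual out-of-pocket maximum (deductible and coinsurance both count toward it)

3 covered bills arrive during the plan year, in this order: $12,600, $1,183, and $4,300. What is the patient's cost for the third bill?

Claim 1 — $12,600: deductible takes $2,470, $10,130 remains; coinsurance $10,130 × 30% = $3,039. Cost to patient: $5,509. OOP to date $5,509.
Claim 2 — $1,183: 30% coinsurance on $1,183 = $354.90. Patient pays $354.90; OOP now $5,863.90.
Claim 3 — $4,300: deductible already satisfied, so patient's share is 30% × $4,300 = $1,290. Adding that to $5,863.90 gives $7,153.90, past the $6,800 cap; patient pays only $6,800 − $5,863.90 = $936.10.

$936.10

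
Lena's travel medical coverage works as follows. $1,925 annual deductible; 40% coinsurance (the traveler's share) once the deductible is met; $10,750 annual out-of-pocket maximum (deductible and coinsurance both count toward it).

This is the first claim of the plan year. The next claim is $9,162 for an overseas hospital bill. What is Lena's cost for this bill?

$4,819.80

Deductible not yet touched, so the first $1,925 of the bill goes to the deductible.
That leaves $9,162 − $1,925 = $7,237 for coinsurance.
Coinsurance: $7,237 × 40% = $2,894.80.
So the traveler owes $1,925 + $2,894.80 = $4,819.80 before any cap.
Total out-of-pocket so far would be $0 + $4,819.80 = $4,819.80, below the $10,750 cap — no reduction.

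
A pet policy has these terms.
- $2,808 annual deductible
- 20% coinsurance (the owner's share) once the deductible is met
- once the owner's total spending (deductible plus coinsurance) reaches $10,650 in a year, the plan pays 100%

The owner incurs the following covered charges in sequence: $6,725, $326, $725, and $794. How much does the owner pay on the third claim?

$145

#1 ($6,725): $2,808 to deductible, leaving $3,917; 20% of $3,917 = $783.40. Owner pays $3,591.40; OOP now $3,591.40.
#2 ($326): deductible met; 20% of $326 = $65.20. Owner pays $65.20; OOP now $3,656.60.
#3 ($725): 20% coinsurance on $725 = $145. Owner pays $145; OOP now $3,801.60.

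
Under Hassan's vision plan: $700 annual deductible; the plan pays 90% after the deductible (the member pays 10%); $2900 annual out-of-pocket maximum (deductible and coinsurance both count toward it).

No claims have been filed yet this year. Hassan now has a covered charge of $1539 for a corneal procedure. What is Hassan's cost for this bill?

The full $700 deductible is still open; $700 of this bill applies to it.
After the $700 deductible portion, $1539 − $700 = $839 is subject to coinsurance.
10% of $839 = $83.90 falls to the member.
Member responsibility before any cap: $700 + $83.90 = $783.90.
Cumulative spending $0 + $783.90 = $783.90 stays under the $2900 maximum.

$783.90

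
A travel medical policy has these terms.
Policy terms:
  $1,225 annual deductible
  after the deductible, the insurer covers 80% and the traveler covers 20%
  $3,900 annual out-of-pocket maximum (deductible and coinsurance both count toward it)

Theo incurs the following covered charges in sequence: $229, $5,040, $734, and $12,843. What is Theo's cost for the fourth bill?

Bill 1, $229: all of it applies to the deductible. Cost to traveler: $229. OOP to date $229.
Bill 2, $5,040: $996 to deductible, leaving $4,044; 20% of $4,044 = $808.80. Traveler pays $1,804.80; OOP now $2,033.80.
Bill 3, $734: deductible met; 20% of $734 = $146.80. Traveler pays $146.80; OOP now $2,180.60.
Bill 4, $12,843: 20% coinsurance on $12,843 = $2,568.60. OOP would hit $4,749.20 > $3,900, so the cap limits the traveler to $3,900 − $2,180.60 = $1,719.40.

$1,719.40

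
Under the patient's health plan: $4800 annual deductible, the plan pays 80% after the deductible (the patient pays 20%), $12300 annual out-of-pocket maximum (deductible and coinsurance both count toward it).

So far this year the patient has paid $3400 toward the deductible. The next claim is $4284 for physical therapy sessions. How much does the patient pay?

$1976.80

$3400 of the $4800 deductible is already met, leaving $1400.
The remaining $2884 (= $4284 − $1400) moves to coinsurance.
Patient's 20% share of $2884 is $576.80.
Patient responsibility before any cap: $1400 + $576.80 = $1976.80.
Total out-of-pocket so far would be $3400 + $1976.80 = $5376.80, below the $12300 cap — no reduction.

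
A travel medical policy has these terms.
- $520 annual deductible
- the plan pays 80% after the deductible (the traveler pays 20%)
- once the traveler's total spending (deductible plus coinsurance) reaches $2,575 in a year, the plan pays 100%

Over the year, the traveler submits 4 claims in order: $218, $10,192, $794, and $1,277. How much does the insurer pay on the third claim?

$717

Claim 1 ($218): entire amount goes to the deductible. Traveler pays $218; OOP now $218. Plan pays $218 − $218 = $0.
Claim 2 ($10,192): deductible takes $302, $9,890 remains; coinsurance $9,890 × 20% = $1,978. Traveler pays $2,280; OOP now $2,498. Plan pays $10,192 − $2,280 = $7,912.
Claim 3 ($794): deductible already satisfied, so traveler's share is 20% × $794 = $158.80. OOP would hit $2,656.80 > $2,575, so the cap limits the traveler to $2,575 − $2,498 = $77. Insurer: $794 − $77 = $717.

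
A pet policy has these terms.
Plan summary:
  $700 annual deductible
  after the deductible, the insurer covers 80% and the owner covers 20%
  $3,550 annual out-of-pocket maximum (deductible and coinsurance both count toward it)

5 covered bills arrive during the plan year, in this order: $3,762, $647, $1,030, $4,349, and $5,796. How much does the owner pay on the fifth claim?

Claim 1 — $3,762: $700 to deductible, leaving $3,062; owner's 20% is $612.40. Owner owes $1,312.40 (running OOP $1,312.40).
Claim 2 — $647: deductible already satisfied, so owner's share is 20% × $647 = $129.40. Cost to owner: $129.40. OOP to date $1,441.80.
Claim 3 — $1,030: deductible met; 20% of $1,030 = $206. Owner pays $206; OOP now $1,647.80.
Claim 4 — $4,349: deductible met; 20% of $4,349 = $869.80. Cost to owner: $869.80. OOP to date $2,517.60.
Claim 5 — $5,796: deductible met; 20% of $5,796 = $1,159.20. OOP would hit $3,676.80 > $3,550, so the cap limits the owner to $3,550 − $2,517.60 = $1,032.40.

$1,032.40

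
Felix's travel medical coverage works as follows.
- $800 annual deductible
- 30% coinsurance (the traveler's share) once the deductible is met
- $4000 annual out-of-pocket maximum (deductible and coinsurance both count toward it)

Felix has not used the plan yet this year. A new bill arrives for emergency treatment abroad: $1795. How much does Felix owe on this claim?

$1098.50

The full $800 deductible is still open; $800 of this bill applies to it.
After the $800 deductible portion, $1795 − $800 = $995 is subject to coinsurance.
30% of $995 = $298.50 falls to the traveler.
So the traveler owes $800 + $298.50 = $1098.50 before any cap.
Total out-of-pocket so far would be $0 + $1098.50 = $1098.50, below the $4000 cap — no reduction.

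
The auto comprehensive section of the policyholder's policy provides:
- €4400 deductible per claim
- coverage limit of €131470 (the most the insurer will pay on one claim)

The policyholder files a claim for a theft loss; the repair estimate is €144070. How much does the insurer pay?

Subtract the deductible: €144070 − €4400 = €139670.
The €131470 per-incident cap binds; insurer pays €131470.

€131470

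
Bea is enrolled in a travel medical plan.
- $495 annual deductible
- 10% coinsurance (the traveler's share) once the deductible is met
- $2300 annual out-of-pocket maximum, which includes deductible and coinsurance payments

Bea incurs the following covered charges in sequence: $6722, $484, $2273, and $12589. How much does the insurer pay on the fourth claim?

Bill 1, $6722: $495 finishes the deductible; $6227 goes to coinsurance; 10% of $6227 = $622.70. Cost to traveler: $1117.70. OOP to date $1117.70. Plan pays $6722 − $1117.70 = $5604.30.
Bill 2, $484: deductible met; 10% of $484 = $48.40. Traveler pays $48.40; OOP now $1166.10. Insurer: $484 − $48.40 = $435.60.
Bill 3, $2273: deductible met; 10% of $2273 = $227.30. Traveler pays $227.30; OOP now $1393.40. Insurer: $2273 − $227.30 = $2045.70.
Bill 4, $12589: deductible already satisfied, so traveler's share is 10% × $12589 = $1258.90. Adding that to $1393.40 gives $2652.30, past the $2300 cap; traveler pays only $2300 − $1393.40 = $906.60. Insurer: $12589 − $906.60 = $11682.40.

$11682.40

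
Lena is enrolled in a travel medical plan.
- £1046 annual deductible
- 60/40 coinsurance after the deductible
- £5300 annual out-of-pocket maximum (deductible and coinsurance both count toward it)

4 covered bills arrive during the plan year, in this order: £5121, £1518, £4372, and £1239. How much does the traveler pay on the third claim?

£1748.80

Claim 1 (£5121): deductible takes £1046, £4075 remains; coinsurance £4075 × 40% = £1630. Cost to traveler: £2676. OOP to date £2676.
Claim 2 (£1518): deductible met; 40% of £1518 = £607.20. Traveler owes £607.20 (running OOP £3283.20).
Claim 3 (£4372): 40% coinsurance on £4372 = £1748.80. Traveler pays £1748.80; OOP now £5032.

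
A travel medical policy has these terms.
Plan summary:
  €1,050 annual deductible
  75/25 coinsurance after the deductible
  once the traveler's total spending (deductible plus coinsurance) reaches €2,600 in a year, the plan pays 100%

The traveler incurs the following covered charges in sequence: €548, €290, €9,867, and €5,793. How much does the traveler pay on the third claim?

#1 (€548): entire amount goes to the deductible. Traveler owes €548 (running OOP €548).
#2 (€290): fully absorbed by the deductible. Cost to traveler: €290. OOP to date €838.
#3 (€9,867): deductible takes €212, €9,655 remains; 25% of €9,655 = €2,413.75. Claim cost before the cap: €212 + €2,413.75 = €2,625.75. That would push OOP to €3,463.75, over the €2,600 cap, so traveler pays €2,600 − €838 = €1,762.

€1,762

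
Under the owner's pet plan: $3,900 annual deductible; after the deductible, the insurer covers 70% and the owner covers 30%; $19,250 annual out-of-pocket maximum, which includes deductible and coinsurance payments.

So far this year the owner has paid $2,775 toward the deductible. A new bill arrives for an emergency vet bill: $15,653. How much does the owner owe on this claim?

$5,483.40

$2,775 of the $3,900 deductible is already met, leaving $1,125.
The remaining $14,528 (= $15,653 − $1,125) moves to coinsurance.
Owner's 30% share of $14,528 is $4,358.40.
Owner responsibility before any cap: $1,125 + $4,358.40 = $5,483.40.
Cumulative spending $2,775 + $5,483.40 = $8,258.40 stays under the $19,250 maximum.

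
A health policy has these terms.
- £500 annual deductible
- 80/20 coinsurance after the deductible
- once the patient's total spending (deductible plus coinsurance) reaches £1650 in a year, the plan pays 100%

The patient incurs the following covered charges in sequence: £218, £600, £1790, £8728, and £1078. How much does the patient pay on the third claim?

£358

Claim 1 — £218: fully absorbed by the deductible. Patient pays £218; OOP now £218.
Claim 2 — £600: £282 to deductible, leaving £318; 20% of £318 = £63.60. Patient owes £345.60 (running OOP £563.60).
Claim 3 — £1790: deductible already satisfied, so patient's share is 20% × £1790 = £358. Patient owes £358 (running OOP £921.60).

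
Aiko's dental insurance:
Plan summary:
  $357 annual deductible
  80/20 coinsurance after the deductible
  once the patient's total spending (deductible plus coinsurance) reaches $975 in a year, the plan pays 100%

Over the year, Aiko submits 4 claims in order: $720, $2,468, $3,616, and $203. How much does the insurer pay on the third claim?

$3,564.20

Claim 1 — $720: $357 finishes the deductible; $363 goes to coinsurance; patient's 20% is $72.60. Cost to patient: $429.60. OOP to date $429.60. Plan pays $720 − $429.60 = $290.40.
Claim 2 — $2,468: deductible already satisfied, so patient's share is 20% × $2,468 = $493.60. Patient owes $493.60 (running OOP $923.20). Plan pays $2,468 − $493.60 = $1,974.40.
Claim 3 — $3,616: deductible already satisfied, so patient's share is 20% × $3,616 = $723.20. Adding that to $923.20 gives $1,646.40, past the $975 cap; patient pays only $975 − $923.20 = $51.80. Insurer: $3,616 − $51.80 = $3,564.20.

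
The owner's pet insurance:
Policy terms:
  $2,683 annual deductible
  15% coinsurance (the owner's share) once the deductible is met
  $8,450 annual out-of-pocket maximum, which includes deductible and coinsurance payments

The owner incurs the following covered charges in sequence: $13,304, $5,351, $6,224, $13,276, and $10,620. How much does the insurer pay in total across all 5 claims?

$40,325

Claim 1 ($13,304): $2,683 finishes the deductible; $10,621 goes to coinsurance; 15% of $10,621 = $1,593.15. Cost to owner: $4,276.15. OOP to date $4,276.15. Plan pays $13,304 − $4,276.15 = $9,027.85.
Claim 2 ($5,351): deductible met; 15% of $5,351 = $802.65. Owner pays $802.65; OOP now $5,078.80. Plan pays $5,351 − $802.65 = $4,548.35.
Claim 3 ($6,224): deductible already satisfied, so owner's share is 15% × $6,224 = $933.60. Owner pays $933.60; OOP now $6,012.40. Insurer: $6,224 − $933.60 = $5,290.40.
Claim 4 ($13,276): deductible met; 15% of $13,276 = $1,991.40. Owner pays $1,991.40; OOP now $8,003.80. Plan pays $13,276 − $1,991.40 = $11,284.60.
Claim 5 ($10,620): deductible already satisfied, so owner's share is 15% × $10,620 = $1,593. Adding that to $8,003.80 gives $9,596.80, past the $8,450 cap; owner pays only $8,450 − $8,003.80 = $446.20. Plan pays $10,620 − $446.20 = $10,173.80.
Insurer total = bills − owner's total = $48,775 − $8,450 = $40,325.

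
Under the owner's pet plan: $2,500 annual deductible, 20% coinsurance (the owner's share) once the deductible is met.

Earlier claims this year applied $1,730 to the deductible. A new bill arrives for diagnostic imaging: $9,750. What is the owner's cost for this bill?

$2,566

$1,730 of the $2,500 deductible is already met, leaving $770.
After the $770 deductible portion, $9,750 − $770 = $8,980 is subject to coinsurance.
Coinsurance: $8,980 × 20% = $1,796.
That puts the owner's cost at $770 + $1,796 = $2,566.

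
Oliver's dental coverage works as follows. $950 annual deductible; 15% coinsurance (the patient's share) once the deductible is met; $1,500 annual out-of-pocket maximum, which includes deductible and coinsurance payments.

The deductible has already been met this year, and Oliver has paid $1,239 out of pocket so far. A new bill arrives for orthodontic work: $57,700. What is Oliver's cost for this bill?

$261

The deductible is already satisfied, so the full bill goes to coinsurance.
Coinsurance: $57,700 × 15% = $8,655.
Year-to-date out-of-pocket would reach $1,239 + $8,655 = $9,894, above the $1,500 maximum, so the patient pays only $1,500 − $1,239 = $261.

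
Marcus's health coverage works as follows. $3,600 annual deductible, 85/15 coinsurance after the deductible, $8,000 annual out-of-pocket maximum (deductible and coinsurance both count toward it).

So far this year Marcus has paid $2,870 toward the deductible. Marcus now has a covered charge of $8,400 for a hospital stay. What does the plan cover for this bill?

$2,870 of the $3,600 deductible is already met, leaving $730.
The remaining $7,670 (= $8,400 − $730) moves to coinsurance.
Patient's 15% share of $7,670 is $1,150.50.
So the patient owes $730 + $1,150.50 = $1,880.50 before any cap.
Year-to-date out-of-pocket becomes $2,870 + $1,880.50 = $4,750.50, still under the $8,000 maximum, so no cap applies.
The plan picks up $8,400 − $1,880.50 = $6,519.50.

$6,519.50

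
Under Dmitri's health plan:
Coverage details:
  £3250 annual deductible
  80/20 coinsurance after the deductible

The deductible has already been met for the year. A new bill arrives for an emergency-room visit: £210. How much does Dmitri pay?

The deductible is already satisfied, so the full bill goes to coinsurance.
Patient's 20% share of £210 is £42.

£42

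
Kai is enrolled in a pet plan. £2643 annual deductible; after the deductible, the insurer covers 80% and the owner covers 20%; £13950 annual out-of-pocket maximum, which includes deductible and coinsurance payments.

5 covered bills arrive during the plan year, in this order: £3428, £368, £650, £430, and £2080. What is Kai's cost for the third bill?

Claim 1 — £3428: £2643 finishes the deductible; £785 goes to coinsurance; owner's 20% is £157. Cost to owner: £2800. OOP to date £2800.
Claim 2 — £368: deductible already satisfied, so owner's share is 20% × £368 = £73.60. Cost to owner: £73.60. OOP to date £2873.60.
Claim 3 — £650: 20% coinsurance on £650 = £130. Cost to owner: £130. OOP to date £3003.60.

£130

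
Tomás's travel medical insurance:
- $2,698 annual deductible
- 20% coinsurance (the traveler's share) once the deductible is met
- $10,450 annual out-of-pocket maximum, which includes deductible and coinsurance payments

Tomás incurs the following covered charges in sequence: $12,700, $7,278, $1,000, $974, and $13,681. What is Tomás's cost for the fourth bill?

$194.80

Claim 1 ($12,700): $2,698 to deductible, leaving $10,002; 20% of $10,002 = $2,000.40. Traveler pays $4,698.40; OOP now $4,698.40.
Claim 2 ($7,278): 20% coinsurance on $7,278 = $1,455.60. Cost to traveler: $1,455.60. OOP to date $6,154.
Claim 3 ($1,000): deductible met; 20% of $1,000 = $200. Cost to traveler: $200. OOP to date $6,354.
Claim 4 ($974): deductible already satisfied, so traveler's share is 20% × $974 = $194.80. Cost to traveler: $194.80. OOP to date $6,548.80.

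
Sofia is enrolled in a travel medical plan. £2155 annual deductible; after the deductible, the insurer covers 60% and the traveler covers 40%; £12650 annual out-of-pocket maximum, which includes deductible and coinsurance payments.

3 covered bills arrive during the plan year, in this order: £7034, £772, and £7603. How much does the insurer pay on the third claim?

Claim 1 — £7034: £2155 finishes the deductible; £4879 goes to coinsurance; coinsurance £4879 × 40% = £1951.60. Traveler owes £4106.60 (running OOP £4106.60). Plan pays £7034 − £4106.60 = £2927.40.
Claim 2 — £772: 40% coinsurance on £772 = £308.80. Traveler owes £308.80 (running OOP £4415.40). Plan pays £772 − £308.80 = £463.20.
Claim 3 — £7603: deductible already satisfied, so traveler's share is 40% × £7603 = £3041.20. Cost to traveler: £3041.20. OOP to date £7456.60. Insurer: £7603 − £3041.20 = £4561.80.

£4561.80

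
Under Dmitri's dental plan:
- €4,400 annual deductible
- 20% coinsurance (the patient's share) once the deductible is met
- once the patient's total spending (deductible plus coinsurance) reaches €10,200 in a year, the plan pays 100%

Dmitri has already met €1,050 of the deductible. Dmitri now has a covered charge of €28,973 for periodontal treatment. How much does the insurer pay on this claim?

€1,050 of the €4,400 deductible is already met, leaving €3,350.
After the €3,350 deductible portion, €28,973 − €3,350 = €25,623 is subject to coinsurance.
Coinsurance: €25,623 × 20% = €5,124.60.
Patient responsibility before any cap: €3,350 + €5,124.60 = €8,474.60.
Total out-of-pocket so far would be €1,050 + €8,474.60 = €9,524.60, below the €10,200 cap — no reduction.
Insurer pays the balance: €28,973 − €8,474.60 = €20,498.40.

€20,498.40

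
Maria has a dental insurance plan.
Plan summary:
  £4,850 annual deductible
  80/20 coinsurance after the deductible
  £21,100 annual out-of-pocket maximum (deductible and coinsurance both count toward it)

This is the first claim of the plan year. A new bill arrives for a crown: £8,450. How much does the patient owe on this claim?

Nothing has been paid toward the £4,850 deductible, so the first £4,850 of this charge is applied there.
The remaining £3,600 (= £8,450 − £4,850) moves to coinsurance.
Coinsurance: £3,600 × 20% = £720.
Patient responsibility before any cap: £4,850 + £720 = £5,570.
Total out-of-pocket so far would be £0 + £5,570 = £5,570, below the £21,100 cap — no reduction.

£5,570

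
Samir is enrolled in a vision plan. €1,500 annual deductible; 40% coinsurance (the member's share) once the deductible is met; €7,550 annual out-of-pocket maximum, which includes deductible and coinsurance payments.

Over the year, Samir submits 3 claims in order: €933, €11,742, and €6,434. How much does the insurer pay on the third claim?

#1 (€933): entire amount goes to the deductible. Cost to member: €933. OOP to date €933. Plan pays €933 − €933 = €0.
#2 (€11,742): €567 to deductible, leaving €11,175; member's 40% is €4,470. Member pays €5,037; OOP now €5,970. Plan pays €11,742 − €5,037 = €6,705.
#3 (€6,434): deductible met; 40% of €6,434 = €2,573.60. Adding that to €5,970 gives €8,543.60, past the €7,550 cap; member pays only €7,550 − €5,970 = €1,580. Insurer: €6,434 − €1,580 = €4,854.

€4,854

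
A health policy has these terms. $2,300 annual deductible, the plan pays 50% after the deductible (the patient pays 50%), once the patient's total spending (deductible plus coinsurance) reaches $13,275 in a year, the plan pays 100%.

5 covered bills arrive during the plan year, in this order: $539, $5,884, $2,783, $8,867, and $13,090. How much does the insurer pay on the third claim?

$1,391.50

Bill 1, $539: entire amount goes to the deductible. Patient pays $539; OOP now $539. Plan pays $539 − $539 = $0.
Bill 2, $5,884: deductible takes $1,761, $4,123 remains; patient's 50% is $2,061.50. Patient pays $3,822.50; OOP now $4,361.50. Plan pays $5,884 − $3,822.50 = $2,061.50.
Bill 3, $2,783: 50% coinsurance on $2,783 = $1,391.50. Cost to patient: $1,391.50. OOP to date $5,753. Plan pays $2,783 − $1,391.50 = $1,391.50.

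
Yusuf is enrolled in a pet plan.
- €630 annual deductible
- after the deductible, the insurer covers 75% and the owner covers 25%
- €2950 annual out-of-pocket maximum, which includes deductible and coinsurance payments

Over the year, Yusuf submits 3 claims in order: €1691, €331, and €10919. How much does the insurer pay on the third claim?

#1 (€1691): €630 to deductible, leaving €1061; owner's 25% is €265.25. Owner pays €895.25; OOP now €895.25. Insurer: €1691 − €895.25 = €795.75.
#2 (€331): deductible already satisfied, so owner's share is 25% × €331 = €82.75. Owner owes €82.75 (running OOP €978). Plan pays €331 − €82.75 = €248.25.
#3 (€10919): 25% coinsurance on €10919 = €2729.75. That would push OOP to €3707.75, over the €2950 cap, so owner pays €2950 − €978 = €1972. Insurer: €10919 − €1972 = €8947.

€8947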